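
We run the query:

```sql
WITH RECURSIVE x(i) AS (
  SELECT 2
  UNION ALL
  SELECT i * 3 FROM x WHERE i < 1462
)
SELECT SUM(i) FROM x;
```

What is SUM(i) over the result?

Base: i=2.
Iteration 1: 2 < 1462 holds -> i = 2 * 3 = 6.
Iteration 2: 6 < 1462 holds -> i = 6 * 3 = 18.
Iteration 3: 18 < 1462 holds -> i = 18 * 3 = 54.
Iteration 4: 54 < 1462 holds -> i = 54 * 3 = 162.
Iteration 5: 162 < 1462 holds -> i = 162 * 3 = 486.
Iteration 6: 486 < 1462 holds -> i = 486 * 3 = 1458.
Iteration 7: 1458 < 1462 holds -> i = 1458 * 3 = 4374.
Iteration 8: 4374 < 1462 fails; recursion stops.
SUM(i) = 2 + 6 + 18 + 54 + 162 + 486 + 1458 + 4374 = 6560.

6560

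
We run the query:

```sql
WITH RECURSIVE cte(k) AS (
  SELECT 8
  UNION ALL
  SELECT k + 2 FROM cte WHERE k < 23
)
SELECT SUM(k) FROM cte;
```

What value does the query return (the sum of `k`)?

Base: k=8.
Iteration 1: 8 < 23 holds -> k = 8 + 2 = 10.
Iteration 2: 10 < 23 holds -> k = 10 + 2 = 12.
Iteration 3: 12 < 23 holds -> k = 12 + 2 = 14.
Iteration 4: 14 < 23 holds -> k = 14 + 2 = 16.
Iteration 5: 16 < 23 holds -> k = 16 + 2 = 18.
Iteration 6: 18 < 23 holds -> k = 18 + 2 = 20.
Iteration 7: 20 < 23 holds -> k = 20 + 2 = 22.
Iteration 8: 22 < 23 holds -> k = 22 + 2 = 24.
Iteration 9: 24 < 23 fails; recursion stops.
SUM(k) = 8 + 10 + 12 + 14 + 16 + 18 + 20 + 22 + 24 = 144.

144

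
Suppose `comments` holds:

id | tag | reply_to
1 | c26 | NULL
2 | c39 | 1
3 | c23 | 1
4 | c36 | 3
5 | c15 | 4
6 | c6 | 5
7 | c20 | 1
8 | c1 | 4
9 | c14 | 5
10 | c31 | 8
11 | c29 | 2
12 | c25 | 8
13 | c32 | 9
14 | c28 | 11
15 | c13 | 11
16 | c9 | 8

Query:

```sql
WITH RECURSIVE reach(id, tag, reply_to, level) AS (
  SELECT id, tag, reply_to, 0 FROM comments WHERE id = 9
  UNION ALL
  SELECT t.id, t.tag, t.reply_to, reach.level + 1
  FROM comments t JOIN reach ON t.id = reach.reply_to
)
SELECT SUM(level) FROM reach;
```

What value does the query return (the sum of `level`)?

Base: id=9 (c14), reply_to=5, level 0.
Iteration 1: join on id=5 -> c15 (id 5, reply_to=4, level 1).
Iteration 2: join on id=4 -> c36 (id 4, reply_to=3, level 2).
Iteration 3: join on id=3 -> c23 (id 3, reply_to=1, level 3).
Iteration 4: join on id=1 -> c26 (id 1, reply_to=NULL, level 4).
Iteration 5: reply_to is NULL; no match; recursion stops.
SUM(level) = 0 + 1 + 2 + 3 + 4 = 10.

10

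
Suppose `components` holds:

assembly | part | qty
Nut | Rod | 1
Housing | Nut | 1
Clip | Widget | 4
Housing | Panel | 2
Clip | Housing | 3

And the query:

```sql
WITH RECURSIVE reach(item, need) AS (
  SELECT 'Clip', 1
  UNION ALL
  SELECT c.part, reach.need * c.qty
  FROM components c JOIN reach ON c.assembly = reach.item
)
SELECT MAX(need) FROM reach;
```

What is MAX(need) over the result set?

6

Base: (Clip, need=1).
Iteration 1: components of {Clip} -> Housing = 1*3 = 3, Widget = 1*4 = 4.
Iteration 2: components of {Housing,Widget} -> Nut = 3*1 = 3, Panel = 3*2 = 6.
Iteration 3: components of {Nut,Panel} -> Rod = 3*1 = 3.
Iteration 4: no further components; recursion stops.
need values: 1, 3, 4, 6, 3, 3; the maximum is 6.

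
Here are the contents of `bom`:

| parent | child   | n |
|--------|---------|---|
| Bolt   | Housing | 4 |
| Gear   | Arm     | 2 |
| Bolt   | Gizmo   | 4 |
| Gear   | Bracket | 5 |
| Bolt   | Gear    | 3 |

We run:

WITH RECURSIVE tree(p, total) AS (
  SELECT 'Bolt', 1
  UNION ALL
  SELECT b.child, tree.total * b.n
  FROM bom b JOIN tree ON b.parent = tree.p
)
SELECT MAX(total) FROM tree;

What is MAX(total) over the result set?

15

Base: (Bolt, total=1).
Iteration 1: components of {Bolt} -> Gear = 1*3 = 3, Gizmo = 1*4 = 4, Housing = 1*4 = 4.
Iteration 2: components of {Gear,Gizmo,Housing} -> Arm = 3*2 = 6, Bracket = 3*5 = 15.
Iteration 3: no further components; recursion stops.
total values: 1, 4, 4, 3, 6, 15; the maximum is 15.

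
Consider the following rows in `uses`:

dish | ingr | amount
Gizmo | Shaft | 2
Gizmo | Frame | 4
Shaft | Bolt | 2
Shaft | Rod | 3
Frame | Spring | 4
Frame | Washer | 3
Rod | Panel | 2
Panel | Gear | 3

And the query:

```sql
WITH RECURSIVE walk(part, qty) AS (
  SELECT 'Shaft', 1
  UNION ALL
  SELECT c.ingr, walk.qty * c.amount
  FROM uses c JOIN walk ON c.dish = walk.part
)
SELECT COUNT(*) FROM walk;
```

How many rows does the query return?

Base: (Shaft, qty=1).
Iteration 1: components of {Shaft} -> Bolt = 1*2 = 2, Rod = 1*3 = 3.
Iteration 2: components of {Bolt,Rod} -> Panel = 3*2 = 6.
Iteration 3: components of {Panel} -> Gear = 6*3 = 18.
Iteration 4: no further components; recursion stops.
Total rows emitted: 5.

5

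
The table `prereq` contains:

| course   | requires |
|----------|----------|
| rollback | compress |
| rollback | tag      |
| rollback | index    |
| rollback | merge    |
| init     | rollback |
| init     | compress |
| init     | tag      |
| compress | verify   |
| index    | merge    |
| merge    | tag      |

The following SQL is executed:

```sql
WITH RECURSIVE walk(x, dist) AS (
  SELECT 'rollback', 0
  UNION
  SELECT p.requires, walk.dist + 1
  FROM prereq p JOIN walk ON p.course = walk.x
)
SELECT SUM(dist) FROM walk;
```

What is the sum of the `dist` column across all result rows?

Base: (rollback, dist=0).
Iteration 1: edges from {rollback} -> (compress, dist=1), (index, dist=1), (merge, dist=1), (tag, dist=1).
Iteration 2: edges from {compress,index,merge,tag} -> (merge, dist=2), (tag, dist=2), (verify, dist=2).
Iteration 3: edges from {merge,tag,verify} -> (tag, dist=3).
Iteration 4: no outgoing edges from {tag}; recursion stops.
SUM(dist) = 0 + 1 + 1 + 1 + 1 + 2 + 2 + 2 + 3 = 13.

13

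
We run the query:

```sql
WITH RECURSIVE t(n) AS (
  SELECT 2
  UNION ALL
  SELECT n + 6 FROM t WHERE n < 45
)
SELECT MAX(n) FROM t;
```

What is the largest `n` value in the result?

Base: n=2.
Iteration 1: 2 < 45 holds -> n = 2 + 6 = 8.
Iteration 2: 8 < 45 holds -> n = 8 + 6 = 14.
Iteration 3: 14 < 45 holds -> n = 14 + 6 = 20.
Iteration 4: 20 < 45 holds -> n = 20 + 6 = 26.
Iteration 5: 26 < 45 holds -> n = 26 + 6 = 32.
Iteration 6: 32 < 45 holds -> n = 32 + 6 = 38.
Iteration 7: 38 < 45 holds -> n = 38 + 6 = 44.
Iteration 8: 44 < 45 holds -> n = 44 + 6 = 50.
Iteration 9: 50 < 45 fails; recursion stops.
n values: 2, 8, 14, 20, 26, 32, 38, 44, 50; the maximum is 50.

50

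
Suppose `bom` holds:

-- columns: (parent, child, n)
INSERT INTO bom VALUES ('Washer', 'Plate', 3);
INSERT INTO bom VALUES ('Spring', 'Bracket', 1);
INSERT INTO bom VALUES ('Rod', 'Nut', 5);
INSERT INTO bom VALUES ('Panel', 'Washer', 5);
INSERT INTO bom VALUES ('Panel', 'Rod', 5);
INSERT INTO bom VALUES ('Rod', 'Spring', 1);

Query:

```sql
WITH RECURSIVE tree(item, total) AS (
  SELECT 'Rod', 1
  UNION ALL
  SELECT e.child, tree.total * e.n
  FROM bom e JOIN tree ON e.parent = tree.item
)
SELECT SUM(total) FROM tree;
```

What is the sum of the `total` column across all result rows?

8

Base: (Rod, total=1).
Iteration 1: components of {Rod} -> Nut = 1*5 = 5, Spring = 1*1 = 1.
Iteration 2: components of {Nut,Spring} -> Bracket = 1*1 = 1.
Iteration 3: no further components; recursion stops.
SUM(total) = 1 + 1 + 5 + 1 = 8.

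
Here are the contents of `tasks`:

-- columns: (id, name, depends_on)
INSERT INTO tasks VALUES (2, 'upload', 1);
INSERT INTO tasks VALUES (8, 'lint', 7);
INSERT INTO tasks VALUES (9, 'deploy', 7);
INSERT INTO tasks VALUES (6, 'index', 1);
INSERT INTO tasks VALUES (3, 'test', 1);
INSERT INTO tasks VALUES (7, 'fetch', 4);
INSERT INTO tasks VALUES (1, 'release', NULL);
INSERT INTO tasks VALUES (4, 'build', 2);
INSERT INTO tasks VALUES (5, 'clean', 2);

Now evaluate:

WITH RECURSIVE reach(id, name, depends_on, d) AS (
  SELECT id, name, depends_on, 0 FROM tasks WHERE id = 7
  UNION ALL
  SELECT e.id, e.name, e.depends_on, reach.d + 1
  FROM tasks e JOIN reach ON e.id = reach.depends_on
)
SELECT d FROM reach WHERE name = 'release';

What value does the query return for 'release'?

3

Base: id=7 (fetch), depends_on=4, d 0.
Iteration 1: join on id=4 -> build (id 4, depends_on=2, d 1).
Iteration 2: join on id=2 -> upload (id 2, depends_on=1, d 2).
Iteration 3: join on id=1 -> release (id 1, depends_on=NULL, d 3).
Iteration 4: depends_on is NULL; no match; recursion stops.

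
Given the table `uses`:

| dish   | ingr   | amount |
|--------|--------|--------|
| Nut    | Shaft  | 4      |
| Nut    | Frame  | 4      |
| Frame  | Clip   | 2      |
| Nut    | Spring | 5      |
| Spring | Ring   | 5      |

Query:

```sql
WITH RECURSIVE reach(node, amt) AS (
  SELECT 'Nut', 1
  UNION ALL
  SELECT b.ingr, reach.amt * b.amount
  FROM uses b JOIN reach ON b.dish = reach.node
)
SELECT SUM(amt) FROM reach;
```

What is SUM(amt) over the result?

47

Base: (Nut, amt=1).
Iteration 1: components of {Nut} -> Frame = 1*4 = 4, Shaft = 1*4 = 4, Spring = 1*5 = 5.
Iteration 2: components of {Frame,Shaft,Spring} -> Clip = 4*2 = 8, Ring = 5*5 = 25.
Iteration 3: no further components; recursion stops.
SUM(amt) = 1 + 4 + 4 + 5 + 8 + 25 = 47.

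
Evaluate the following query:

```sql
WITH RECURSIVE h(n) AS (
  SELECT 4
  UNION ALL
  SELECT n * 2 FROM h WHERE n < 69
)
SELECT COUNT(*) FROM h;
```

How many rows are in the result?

Base: n=4.
Iteration 1: 4 < 69 holds -> n = 4 * 2 = 8.
Iteration 2: 8 < 69 holds -> n = 8 * 2 = 16.
Iteration 3: 16 < 69 holds -> n = 16 * 2 = 32.
Iteration 4: 32 < 69 holds -> n = 32 * 2 = 64.
Iteration 5: 64 < 69 holds -> n = 64 * 2 = 128.
Iteration 6: 128 < 69 fails; recursion stops.
Total rows emitted: 6.

6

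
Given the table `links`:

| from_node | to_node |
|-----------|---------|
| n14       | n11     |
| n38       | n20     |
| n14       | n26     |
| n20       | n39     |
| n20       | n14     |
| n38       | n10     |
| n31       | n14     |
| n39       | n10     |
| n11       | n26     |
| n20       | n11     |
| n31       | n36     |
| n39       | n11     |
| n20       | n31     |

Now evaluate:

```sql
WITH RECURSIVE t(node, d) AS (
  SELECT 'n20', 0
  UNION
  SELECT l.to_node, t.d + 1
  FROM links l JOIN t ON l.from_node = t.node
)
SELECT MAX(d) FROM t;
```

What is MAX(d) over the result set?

4

Base: (n20, d=0).
Iteration 1: edges from {n20} -> (n11, d=1), (n14, d=1), (n31, d=1), (n39, d=1).
Iteration 2: edges from {n11,n14,n31,n39} -> (n10, d=2), (n11, d=2), (n14, d=2), (n26, d=2), (n36, d=2). [UNION drops 2 duplicate row(s)]
Iteration 3: edges from {n10,n11,n14,n26,n36} -> (n11, d=3), (n26, d=3). [UNION drops 1 duplicate row(s)]
Iteration 4: edges from {n11,n26} -> (n26, d=4).
Iteration 5: no outgoing edges from {n26}; recursion stops.
d values: 0, 1, 1, 1, 1, 2, 2, 2, 2, 2, 3, 3, 4; the maximum is 4.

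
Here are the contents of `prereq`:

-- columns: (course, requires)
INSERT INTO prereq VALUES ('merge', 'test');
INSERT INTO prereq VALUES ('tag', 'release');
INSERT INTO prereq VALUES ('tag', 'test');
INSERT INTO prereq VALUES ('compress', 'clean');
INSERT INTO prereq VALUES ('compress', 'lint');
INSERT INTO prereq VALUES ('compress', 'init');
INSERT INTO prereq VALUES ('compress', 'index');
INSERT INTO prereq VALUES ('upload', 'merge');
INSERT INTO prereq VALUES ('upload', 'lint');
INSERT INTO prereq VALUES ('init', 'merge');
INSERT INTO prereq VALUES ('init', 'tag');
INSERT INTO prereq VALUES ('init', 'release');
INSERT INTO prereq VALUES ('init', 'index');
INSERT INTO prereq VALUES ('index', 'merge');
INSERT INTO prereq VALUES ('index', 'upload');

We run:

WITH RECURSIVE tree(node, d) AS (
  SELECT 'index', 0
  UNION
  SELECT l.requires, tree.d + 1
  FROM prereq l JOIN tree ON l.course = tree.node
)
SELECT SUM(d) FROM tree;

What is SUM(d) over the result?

Base: (index, d=0).
Iteration 1: edges from {index} -> (merge, d=1), (upload, d=1).
Iteration 2: edges from {merge,upload} -> (lint, d=2), (merge, d=2), (test, d=2).
Iteration 3: edges from {lint,merge,test} -> (test, d=3).
Iteration 4: no outgoing edges from {test}; recursion stops.
SUM(d) = 0 + 1 + 1 + 2 + 2 + 2 + 3 = 11.

11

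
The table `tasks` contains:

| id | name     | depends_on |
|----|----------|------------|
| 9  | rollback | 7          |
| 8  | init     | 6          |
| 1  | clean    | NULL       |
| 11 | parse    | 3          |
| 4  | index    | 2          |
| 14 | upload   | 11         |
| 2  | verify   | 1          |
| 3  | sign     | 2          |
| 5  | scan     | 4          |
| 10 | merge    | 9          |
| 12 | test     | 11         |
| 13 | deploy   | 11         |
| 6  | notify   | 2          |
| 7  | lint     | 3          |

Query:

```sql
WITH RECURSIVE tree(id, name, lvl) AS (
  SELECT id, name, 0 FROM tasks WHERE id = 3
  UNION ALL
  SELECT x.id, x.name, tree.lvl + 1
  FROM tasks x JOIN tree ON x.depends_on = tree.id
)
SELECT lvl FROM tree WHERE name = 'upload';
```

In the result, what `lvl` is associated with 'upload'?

2

Base: id=3 (sign) at lvl 0.
Iteration 1: rows with depends_on in {3} -> lint (id 7, lvl 1), parse (id 11, lvl 1).
Iteration 2: rows with depends_on in {7,11} -> rollback (id 9, lvl 2), test (id 12, lvl 2), deploy (id 13, lvl 2), upload (id 14, lvl 2).
Iteration 3: rows with depends_on in {9,12,13,14} -> merge (id 10, lvl 3).
Iteration 4: no rows with depends_on in {10}; recursion stops.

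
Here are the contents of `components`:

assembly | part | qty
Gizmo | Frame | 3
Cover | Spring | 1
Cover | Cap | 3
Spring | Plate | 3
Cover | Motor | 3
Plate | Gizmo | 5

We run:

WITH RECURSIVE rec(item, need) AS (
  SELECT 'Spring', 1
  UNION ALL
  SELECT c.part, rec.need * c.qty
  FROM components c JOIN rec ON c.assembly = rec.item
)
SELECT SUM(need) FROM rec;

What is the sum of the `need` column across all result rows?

Base: (Spring, need=1).
Iteration 1: components of {Spring} -> Plate = 1*3 = 3.
Iteration 2: components of {Plate} -> Gizmo = 3*5 = 15.
Iteration 3: components of {Gizmo} -> Frame = 15*3 = 45.
Iteration 4: no further components; recursion stops.
SUM(need) = 1 + 3 + 15 + 45 = 64.

64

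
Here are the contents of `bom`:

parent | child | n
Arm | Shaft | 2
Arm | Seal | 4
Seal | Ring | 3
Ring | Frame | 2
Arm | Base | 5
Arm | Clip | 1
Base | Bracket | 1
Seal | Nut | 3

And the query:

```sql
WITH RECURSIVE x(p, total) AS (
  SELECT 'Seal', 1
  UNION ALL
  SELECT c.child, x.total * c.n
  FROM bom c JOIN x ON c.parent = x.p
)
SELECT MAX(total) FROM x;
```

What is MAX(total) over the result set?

Base: (Seal, total=1).
Iteration 1: components of {Seal} -> Nut = 1*3 = 3, Ring = 1*3 = 3.
Iteration 2: components of {Nut,Ring} -> Frame = 3*2 = 6.
Iteration 3: no further components; recursion stops.
total values: 1, 3, 3, 6; the maximum is 6.

6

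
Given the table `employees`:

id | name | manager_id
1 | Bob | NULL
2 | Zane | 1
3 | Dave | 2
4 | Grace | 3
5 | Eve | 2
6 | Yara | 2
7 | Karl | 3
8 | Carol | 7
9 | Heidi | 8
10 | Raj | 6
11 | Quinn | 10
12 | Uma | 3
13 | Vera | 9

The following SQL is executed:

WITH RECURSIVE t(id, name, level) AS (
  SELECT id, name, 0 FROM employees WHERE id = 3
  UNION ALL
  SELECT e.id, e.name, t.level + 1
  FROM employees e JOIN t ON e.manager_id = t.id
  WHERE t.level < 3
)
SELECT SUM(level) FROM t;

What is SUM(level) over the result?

Base: id=3 (Dave) at level 0.
Iteration 1: rows with manager_id in {3} -> Grace (id 4, level 1), Karl (id 7, level 1), Uma (id 12, level 1).
Iteration 2: rows with manager_id in {4,7,12} -> Carol (id 8, level 2).
Iteration 3: rows with manager_id in {8} -> Heidi (id 9, level 3).
Iteration 4: level < 3 fails for all current rows; recursion stops.
SUM(level) = 0 + 1 + 1 + 1 + 2 + 3 = 8.

8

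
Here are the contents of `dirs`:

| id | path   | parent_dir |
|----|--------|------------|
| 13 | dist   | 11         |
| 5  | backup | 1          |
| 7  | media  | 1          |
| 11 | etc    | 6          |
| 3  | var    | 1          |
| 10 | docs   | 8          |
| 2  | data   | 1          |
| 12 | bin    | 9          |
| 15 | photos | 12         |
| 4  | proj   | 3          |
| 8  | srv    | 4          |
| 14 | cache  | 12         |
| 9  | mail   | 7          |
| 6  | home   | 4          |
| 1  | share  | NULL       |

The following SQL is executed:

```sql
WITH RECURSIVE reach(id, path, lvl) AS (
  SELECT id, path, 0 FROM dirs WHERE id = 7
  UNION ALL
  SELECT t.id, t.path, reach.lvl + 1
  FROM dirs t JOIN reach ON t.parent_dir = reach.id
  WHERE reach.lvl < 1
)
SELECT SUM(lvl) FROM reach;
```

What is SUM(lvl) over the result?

1

Base: id=7 (media) at lvl 0.
Iteration 1: rows with parent_dir in {7} -> mail (id 9, lvl 1).
Iteration 2: lvl < 1 fails for all current rows; recursion stops.
SUM(lvl) = 0 + 1 = 1.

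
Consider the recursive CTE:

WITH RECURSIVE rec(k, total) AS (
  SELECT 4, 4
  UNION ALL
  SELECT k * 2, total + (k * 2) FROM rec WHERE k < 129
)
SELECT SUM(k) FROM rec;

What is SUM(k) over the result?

Base: k=4, total=4.
Iteration 1: 4 < 129 holds -> k = 4 * 2 = 8, total = 4 + 8 = 12.
Iteration 2: 8 < 129 holds -> k = 8 * 2 = 16, total = 12 + 16 = 28.
Iteration 3: 16 < 129 holds -> k = 16 * 2 = 32, total = 28 + 32 = 60.
Iteration 4: 32 < 129 holds -> k = 32 * 2 = 64, total = 60 + 64 = 124.
Iteration 5: 64 < 129 holds -> k = 64 * 2 = 128, total = 124 + 128 = 252.
Iteration 6: 128 < 129 holds -> k = 128 * 2 = 256, total = 252 + 256 = 508.
Iteration 7: 256 < 129 fails; recursion stops.
SUM(k) = 4 + 8 + 16 + 32 + 64 + 128 + 256 = 508.

508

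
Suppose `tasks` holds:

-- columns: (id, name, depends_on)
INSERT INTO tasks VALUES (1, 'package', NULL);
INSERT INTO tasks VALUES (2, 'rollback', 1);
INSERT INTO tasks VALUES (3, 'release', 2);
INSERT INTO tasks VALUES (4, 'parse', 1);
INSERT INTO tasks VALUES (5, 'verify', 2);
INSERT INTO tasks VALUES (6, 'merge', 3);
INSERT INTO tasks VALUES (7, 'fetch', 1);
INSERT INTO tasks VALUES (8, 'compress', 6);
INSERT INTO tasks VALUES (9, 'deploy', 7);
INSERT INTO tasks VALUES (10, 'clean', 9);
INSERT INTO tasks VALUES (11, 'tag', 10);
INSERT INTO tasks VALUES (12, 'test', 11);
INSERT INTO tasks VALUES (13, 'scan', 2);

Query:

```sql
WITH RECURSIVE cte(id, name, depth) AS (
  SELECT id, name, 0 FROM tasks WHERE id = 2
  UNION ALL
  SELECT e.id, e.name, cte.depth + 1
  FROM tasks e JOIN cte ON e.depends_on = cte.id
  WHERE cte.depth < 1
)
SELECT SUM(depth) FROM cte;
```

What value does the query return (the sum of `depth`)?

Base: id=2 (rollback) at depth 0.
Iteration 1: rows with depends_on in {2} -> release (id 3, depth 1), verify (id 5, depth 1), scan (id 13, depth 1).
Iteration 2: depth < 1 fails for all current rows; recursion stops.
SUM(depth) = 0 + 1 + 1 + 1 = 3.

3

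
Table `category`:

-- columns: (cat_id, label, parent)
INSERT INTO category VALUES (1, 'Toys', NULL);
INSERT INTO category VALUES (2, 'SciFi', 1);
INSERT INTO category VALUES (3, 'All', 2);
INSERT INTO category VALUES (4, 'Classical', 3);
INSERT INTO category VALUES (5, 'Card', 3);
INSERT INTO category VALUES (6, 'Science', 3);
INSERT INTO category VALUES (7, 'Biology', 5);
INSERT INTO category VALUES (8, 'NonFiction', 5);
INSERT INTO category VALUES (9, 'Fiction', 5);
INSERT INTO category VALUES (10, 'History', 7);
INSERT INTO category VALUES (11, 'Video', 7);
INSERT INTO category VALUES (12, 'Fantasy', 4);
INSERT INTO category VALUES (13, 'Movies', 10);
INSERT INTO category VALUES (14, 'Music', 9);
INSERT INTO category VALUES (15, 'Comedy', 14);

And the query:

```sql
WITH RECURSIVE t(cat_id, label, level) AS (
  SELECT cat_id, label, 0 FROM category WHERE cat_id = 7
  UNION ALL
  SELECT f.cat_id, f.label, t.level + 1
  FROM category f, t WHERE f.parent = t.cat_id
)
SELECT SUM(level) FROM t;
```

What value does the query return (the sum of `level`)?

4

Base: cat_id=7 (Biology) at level 0.
Iteration 1: rows with parent in {7} -> History (id 10, level 1), Video (id 11, level 1).
Iteration 2: rows with parent in {10,11} -> Movies (id 13, level 2).
Iteration 3: no rows with parent in {13}; recursion stops.
SUM(level) = 0 + 1 + 1 + 2 = 4.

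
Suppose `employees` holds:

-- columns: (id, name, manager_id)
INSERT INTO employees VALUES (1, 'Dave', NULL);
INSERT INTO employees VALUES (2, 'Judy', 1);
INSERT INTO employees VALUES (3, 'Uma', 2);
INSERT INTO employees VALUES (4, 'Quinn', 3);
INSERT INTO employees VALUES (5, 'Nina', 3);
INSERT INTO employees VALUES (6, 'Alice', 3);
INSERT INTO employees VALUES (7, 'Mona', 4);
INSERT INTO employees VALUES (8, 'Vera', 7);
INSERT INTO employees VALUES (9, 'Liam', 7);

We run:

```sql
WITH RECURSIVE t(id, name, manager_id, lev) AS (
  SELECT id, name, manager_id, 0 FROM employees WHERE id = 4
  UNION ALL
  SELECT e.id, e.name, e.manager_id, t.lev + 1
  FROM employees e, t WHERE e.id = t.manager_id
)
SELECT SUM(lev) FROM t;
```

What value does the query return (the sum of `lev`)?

6

Base: id=4 (Quinn), manager_id=3, lev 0.
Iteration 1: join on id=3 -> Uma (id 3, manager_id=2, lev 1).
Iteration 2: join on id=2 -> Judy (id 2, manager_id=1, lev 2).
Iteration 3: join on id=1 -> Dave (id 1, manager_id=NULL, lev 3).
Iteration 4: manager_id is NULL; no match; recursion stops.
SUM(lev) = 0 + 1 + 2 + 3 = 6.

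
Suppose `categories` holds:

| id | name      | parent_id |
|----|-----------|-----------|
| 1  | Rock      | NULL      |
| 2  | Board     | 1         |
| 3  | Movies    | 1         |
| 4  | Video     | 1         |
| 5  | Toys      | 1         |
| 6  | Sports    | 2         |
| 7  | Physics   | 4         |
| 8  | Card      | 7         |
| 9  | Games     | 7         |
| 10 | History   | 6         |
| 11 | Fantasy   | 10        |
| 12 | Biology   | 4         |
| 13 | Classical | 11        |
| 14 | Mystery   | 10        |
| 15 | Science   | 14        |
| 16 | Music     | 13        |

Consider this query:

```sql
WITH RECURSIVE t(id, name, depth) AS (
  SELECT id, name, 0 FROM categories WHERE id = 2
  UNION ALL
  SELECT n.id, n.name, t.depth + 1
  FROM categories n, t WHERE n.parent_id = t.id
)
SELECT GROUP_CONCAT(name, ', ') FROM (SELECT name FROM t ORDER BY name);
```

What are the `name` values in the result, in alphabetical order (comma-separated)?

Board, Classical, Fantasy, History, Music, Mystery, Science, Sports

Base: id=2 (Board) at depth 0.
Iteration 1: rows with parent_id in {2} -> Sports (id 6, depth 1).
Iteration 2: rows with parent_id in {6} -> History (id 10, depth 2).
Iteration 3: rows with parent_id in {10} -> Fantasy (id 11, depth 3), Mystery (id 14, depth 3).
Iteration 4: rows with parent_id in {11,14} -> Classical (id 13, depth 4), Science (id 15, depth 4).
Iteration 5: rows with parent_id in {13,15} -> Music (id 16, depth 5).
Iteration 6: no rows with parent_id in {16}; recursion stops.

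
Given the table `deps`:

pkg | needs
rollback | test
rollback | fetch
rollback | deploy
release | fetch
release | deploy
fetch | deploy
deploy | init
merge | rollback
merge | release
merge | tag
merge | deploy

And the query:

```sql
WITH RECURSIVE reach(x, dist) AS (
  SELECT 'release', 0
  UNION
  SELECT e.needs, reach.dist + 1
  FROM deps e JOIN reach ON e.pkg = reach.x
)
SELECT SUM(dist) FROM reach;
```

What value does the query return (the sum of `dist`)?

9

Base: (release, dist=0).
Iteration 1: edges from {release} -> (deploy, dist=1), (fetch, dist=1).
Iteration 2: edges from {deploy,fetch} -> (deploy, dist=2), (init, dist=2).
Iteration 3: edges from {deploy,init} -> (init, dist=3).
Iteration 4: no outgoing edges from {init}; recursion stops.
SUM(dist) = 0 + 1 + 1 + 2 + 2 + 3 = 9.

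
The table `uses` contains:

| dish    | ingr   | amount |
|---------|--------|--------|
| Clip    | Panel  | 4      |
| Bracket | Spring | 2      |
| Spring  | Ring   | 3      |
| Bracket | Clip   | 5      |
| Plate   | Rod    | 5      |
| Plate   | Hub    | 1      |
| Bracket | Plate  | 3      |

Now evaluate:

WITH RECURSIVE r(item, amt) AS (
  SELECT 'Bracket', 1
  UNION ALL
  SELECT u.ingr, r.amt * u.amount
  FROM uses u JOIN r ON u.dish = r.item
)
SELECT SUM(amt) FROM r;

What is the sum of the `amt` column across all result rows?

Base: (Bracket, amt=1).
Iteration 1: components of {Bracket} -> Clip = 1*5 = 5, Plate = 1*3 = 3, Spring = 1*2 = 2.
Iteration 2: components of {Clip,Plate,Spring} -> Hub = 3*1 = 3, Panel = 5*4 = 20, Ring = 2*3 = 6, Rod = 3*5 = 15.
Iteration 3: no further components; recursion stops.
SUM(amt) = 1 + 3 + 5 + 2 + 15 + 3 + 20 + 6 = 55.

55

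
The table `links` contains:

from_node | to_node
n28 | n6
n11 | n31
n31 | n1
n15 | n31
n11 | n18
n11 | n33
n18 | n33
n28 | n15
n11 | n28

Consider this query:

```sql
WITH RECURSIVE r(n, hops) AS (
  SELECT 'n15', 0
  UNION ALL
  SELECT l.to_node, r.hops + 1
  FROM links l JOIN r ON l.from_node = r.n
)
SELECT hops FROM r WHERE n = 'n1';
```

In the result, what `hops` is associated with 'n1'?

Base: (n15, hops=0).
Iteration 1: edges from {n15} -> (n31, hops=1).
Iteration 2: edges from {n31} -> (n1, hops=2).
Iteration 3: no outgoing edges from {n1}; recursion stops.

2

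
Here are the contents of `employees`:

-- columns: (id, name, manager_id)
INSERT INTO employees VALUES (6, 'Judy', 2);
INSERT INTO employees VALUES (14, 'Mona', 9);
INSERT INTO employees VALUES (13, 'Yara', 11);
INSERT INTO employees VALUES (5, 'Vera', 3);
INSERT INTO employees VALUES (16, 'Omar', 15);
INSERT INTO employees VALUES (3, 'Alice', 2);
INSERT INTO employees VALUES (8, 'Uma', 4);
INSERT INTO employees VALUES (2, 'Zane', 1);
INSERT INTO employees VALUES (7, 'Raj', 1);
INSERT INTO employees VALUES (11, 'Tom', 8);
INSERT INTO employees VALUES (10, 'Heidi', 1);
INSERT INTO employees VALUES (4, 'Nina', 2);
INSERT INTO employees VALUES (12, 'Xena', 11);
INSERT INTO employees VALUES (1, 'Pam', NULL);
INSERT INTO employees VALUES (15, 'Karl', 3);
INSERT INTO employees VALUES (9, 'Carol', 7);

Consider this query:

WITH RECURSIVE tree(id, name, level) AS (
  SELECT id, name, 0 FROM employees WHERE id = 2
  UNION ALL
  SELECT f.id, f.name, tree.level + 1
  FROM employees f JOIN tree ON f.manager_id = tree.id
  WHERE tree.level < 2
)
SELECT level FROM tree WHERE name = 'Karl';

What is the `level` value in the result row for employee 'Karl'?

2

Base: id=2 (Zane) at level 0.
Iteration 1: rows with manager_id in {2} -> Alice (id 3, level 1), Nina (id 4, level 1), Judy (id 6, level 1).
Iteration 2: rows with manager_id in {3,4,6} -> Vera (id 5, level 2), Uma (id 8, level 2), Karl (id 15, level 2).
Iteration 3: level < 2 fails for all current rows; recursion stops.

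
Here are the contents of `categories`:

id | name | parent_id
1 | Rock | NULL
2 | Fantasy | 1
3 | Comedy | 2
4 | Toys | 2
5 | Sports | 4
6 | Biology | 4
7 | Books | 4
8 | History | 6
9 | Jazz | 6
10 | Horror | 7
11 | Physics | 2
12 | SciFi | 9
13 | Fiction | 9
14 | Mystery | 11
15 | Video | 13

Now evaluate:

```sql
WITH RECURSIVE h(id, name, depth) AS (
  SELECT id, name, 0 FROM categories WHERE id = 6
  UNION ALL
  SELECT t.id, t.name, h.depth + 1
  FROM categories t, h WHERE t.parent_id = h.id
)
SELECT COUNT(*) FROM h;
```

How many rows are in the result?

Base: id=6 (Biology) at depth 0.
Iteration 1: rows with parent_id in {6} -> History (id 8, depth 1), Jazz (id 9, depth 1).
Iteration 2: rows with parent_id in {8,9} -> SciFi (id 12, depth 2), Fiction (id 13, depth 2).
Iteration 3: rows with parent_id in {12,13} -> Video (id 15, depth 3).
Iteration 4: no rows with parent_id in {15}; recursion stops.
Total rows emitted: 6.

6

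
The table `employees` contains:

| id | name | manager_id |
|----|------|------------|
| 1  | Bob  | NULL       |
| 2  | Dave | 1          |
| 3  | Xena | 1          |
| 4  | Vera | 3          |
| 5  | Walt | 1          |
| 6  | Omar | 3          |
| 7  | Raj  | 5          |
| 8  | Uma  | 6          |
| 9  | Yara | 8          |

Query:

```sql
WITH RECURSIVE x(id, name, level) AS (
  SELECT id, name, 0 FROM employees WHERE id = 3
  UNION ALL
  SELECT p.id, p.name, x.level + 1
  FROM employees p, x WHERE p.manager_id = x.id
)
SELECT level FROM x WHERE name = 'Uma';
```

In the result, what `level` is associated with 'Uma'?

Base: id=3 (Xena) at level 0.
Iteration 1: rows with manager_id in {3} -> Vera (id 4, level 1), Omar (id 6, level 1).
Iteration 2: rows with manager_id in {4,6} -> Uma (id 8, level 2).
Iteration 3: rows with manager_id in {8} -> Yara (id 9, level 3).
Iteration 4: no rows with manager_id in {9}; recursion stops.

2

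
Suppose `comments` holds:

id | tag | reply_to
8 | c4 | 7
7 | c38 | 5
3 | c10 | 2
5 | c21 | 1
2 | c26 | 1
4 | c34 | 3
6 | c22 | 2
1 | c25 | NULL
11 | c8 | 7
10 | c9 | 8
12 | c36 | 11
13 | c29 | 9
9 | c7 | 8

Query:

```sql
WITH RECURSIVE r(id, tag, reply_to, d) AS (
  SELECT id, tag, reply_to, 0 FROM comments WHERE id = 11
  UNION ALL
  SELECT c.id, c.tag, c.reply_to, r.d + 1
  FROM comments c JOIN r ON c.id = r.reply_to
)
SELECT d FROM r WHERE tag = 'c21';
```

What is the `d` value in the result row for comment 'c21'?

Base: id=11 (c8), reply_to=7, d 0.
Iteration 1: join on id=7 -> c38 (id 7, reply_to=5, d 1).
Iteration 2: join on id=5 -> c21 (id 5, reply_to=1, d 2).
Iteration 3: join on id=1 -> c25 (id 1, reply_to=NULL, d 3).
Iteration 4: reply_to is NULL; no match; recursion stops.

2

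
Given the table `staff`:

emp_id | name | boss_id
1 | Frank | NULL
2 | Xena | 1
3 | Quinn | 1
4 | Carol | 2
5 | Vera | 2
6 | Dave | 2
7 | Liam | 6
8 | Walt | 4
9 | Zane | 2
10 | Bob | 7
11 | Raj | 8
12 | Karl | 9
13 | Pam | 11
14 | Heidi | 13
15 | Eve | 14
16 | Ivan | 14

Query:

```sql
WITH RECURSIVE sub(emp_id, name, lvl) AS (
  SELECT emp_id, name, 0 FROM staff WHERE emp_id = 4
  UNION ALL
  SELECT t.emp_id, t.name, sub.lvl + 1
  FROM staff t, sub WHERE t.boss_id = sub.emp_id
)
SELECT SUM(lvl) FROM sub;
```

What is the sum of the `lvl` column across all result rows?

20

Base: emp_id=4 (Carol) at lvl 0.
Iteration 1: rows with boss_id in {4} -> Walt (id 8, lvl 1).
Iteration 2: rows with boss_id in {8} -> Raj (id 11, lvl 2).
Iteration 3: rows with boss_id in {11} -> Pam (id 13, lvl 3).
Iteration 4: rows with boss_id in {13} -> Heidi (id 14, lvl 4).
Iteration 5: rows with boss_id in {14} -> Eve (id 15, lvl 5), Ivan (id 16, lvl 5).
Iteration 6: no rows with boss_id in {15,16}; recursion stops.
SUM(lvl) = 0 + 1 + 2 + 3 + 4 + 5 + 5 = 20.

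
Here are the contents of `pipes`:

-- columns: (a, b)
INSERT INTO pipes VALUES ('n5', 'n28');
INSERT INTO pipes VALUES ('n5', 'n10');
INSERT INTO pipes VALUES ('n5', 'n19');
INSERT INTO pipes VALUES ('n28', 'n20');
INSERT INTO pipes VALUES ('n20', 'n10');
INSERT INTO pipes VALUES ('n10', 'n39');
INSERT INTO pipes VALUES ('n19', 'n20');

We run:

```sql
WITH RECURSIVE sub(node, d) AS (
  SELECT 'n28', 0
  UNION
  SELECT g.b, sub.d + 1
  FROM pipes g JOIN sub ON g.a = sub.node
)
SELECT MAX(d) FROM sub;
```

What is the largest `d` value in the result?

Base: (n28, d=0).
Iteration 1: edges from {n28} -> (n20, d=1).
Iteration 2: edges from {n20} -> (n10, d=2).
Iteration 3: edges from {n10} -> (n39, d=3).
Iteration 4: no outgoing edges from {n39}; recursion stops.
d values: 0, 1, 2, 3; the maximum is 3.

3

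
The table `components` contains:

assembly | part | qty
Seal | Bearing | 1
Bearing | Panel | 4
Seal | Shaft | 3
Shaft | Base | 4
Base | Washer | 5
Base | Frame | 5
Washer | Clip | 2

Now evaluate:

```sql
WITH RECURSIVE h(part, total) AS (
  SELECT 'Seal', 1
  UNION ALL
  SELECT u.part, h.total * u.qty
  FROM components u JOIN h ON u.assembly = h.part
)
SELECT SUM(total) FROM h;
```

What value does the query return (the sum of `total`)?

Base: (Seal, total=1).
Iteration 1: components of {Seal} -> Bearing = 1*1 = 1, Shaft = 1*3 = 3.
Iteration 2: components of {Bearing,Shaft} -> Base = 3*4 = 12, Panel = 1*4 = 4.
Iteration 3: components of {Base,Panel} -> Frame = 12*5 = 60, Washer = 12*5 = 60.
Iteration 4: components of {Frame,Washer} -> Clip = 60*2 = 120.
Iteration 5: no further components; recursion stops.
SUM(total) = 1 + 1 + 3 + 4 + 12 + 60 + 60 + 120 = 261.

261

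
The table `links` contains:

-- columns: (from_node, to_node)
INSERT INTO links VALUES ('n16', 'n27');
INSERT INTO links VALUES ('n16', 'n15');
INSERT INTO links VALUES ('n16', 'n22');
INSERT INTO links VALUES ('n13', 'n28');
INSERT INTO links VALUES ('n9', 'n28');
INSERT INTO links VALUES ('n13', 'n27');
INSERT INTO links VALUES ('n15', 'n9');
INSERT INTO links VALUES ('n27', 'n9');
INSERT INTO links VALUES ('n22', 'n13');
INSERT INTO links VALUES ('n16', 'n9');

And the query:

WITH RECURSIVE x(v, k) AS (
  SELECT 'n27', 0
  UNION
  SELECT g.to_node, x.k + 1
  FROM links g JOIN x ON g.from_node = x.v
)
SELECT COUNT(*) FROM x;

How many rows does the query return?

Base: (n27, k=0).
Iteration 1: edges from {n27} -> (n9, k=1).
Iteration 2: edges from {n9} -> (n28, k=2).
Iteration 3: no outgoing edges from {n28}; recursion stops.
Total rows emitted: 3.

3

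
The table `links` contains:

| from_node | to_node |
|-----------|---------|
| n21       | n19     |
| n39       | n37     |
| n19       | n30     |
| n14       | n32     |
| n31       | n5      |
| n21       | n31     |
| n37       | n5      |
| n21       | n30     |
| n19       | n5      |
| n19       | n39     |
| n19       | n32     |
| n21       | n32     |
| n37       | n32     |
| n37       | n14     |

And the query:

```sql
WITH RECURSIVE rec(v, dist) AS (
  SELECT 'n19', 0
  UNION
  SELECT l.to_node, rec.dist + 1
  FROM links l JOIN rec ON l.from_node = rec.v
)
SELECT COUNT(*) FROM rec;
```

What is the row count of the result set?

Base: (n19, dist=0).
Iteration 1: edges from {n19} -> (n30, dist=1), (n32, dist=1), (n39, dist=1), (n5, dist=1).
Iteration 2: edges from {n30,n32,n39,n5} -> (n37, dist=2).
Iteration 3: edges from {n37} -> (n14, dist=3), (n32, dist=3), (n5, dist=3).
Iteration 4: edges from {n14,n32,n5} -> (n32, dist=4).
Iteration 5: no outgoing edges from {n32}; recursion stops.
Total rows emitted: 10.

10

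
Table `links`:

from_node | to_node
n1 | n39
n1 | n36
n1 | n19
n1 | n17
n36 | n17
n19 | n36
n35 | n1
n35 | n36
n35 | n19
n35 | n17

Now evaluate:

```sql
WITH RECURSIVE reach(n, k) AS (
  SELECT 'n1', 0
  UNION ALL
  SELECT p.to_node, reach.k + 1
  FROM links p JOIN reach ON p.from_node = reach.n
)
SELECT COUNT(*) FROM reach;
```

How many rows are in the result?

Base: (n1, k=0).
Iteration 1: edges from {n1} -> (n17, k=1), (n19, k=1), (n36, k=1), (n39, k=1).
Iteration 2: edges from {n17,n19,n36,n39} -> (n17, k=2), (n36, k=2).
Iteration 3: edges from {n17,n36} -> (n17, k=3).
Iteration 4: no outgoing edges from {n17}; recursion stops.
Total rows emitted: 8.

8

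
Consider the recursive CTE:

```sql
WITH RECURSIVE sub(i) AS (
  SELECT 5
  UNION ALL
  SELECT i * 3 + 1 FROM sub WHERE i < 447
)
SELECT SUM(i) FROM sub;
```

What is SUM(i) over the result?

Base: i=5.
Iteration 1: 5 < 447 holds -> i = 5 * 3 + 1 = 16.
Iteration 2: 16 < 447 holds -> i = 16 * 3 + 1 = 49.
Iteration 3: 49 < 447 holds -> i = 49 * 3 + 1 = 148.
Iteration 4: 148 < 447 holds -> i = 148 * 3 + 1 = 445.
Iteration 5: 445 < 447 holds -> i = 445 * 3 + 1 = 1336.
Iteration 6: 1336 < 447 fails; recursion stops.
SUM(i) = 5 + 16 + 49 + 148 + 445 + 1336 = 1999.

1999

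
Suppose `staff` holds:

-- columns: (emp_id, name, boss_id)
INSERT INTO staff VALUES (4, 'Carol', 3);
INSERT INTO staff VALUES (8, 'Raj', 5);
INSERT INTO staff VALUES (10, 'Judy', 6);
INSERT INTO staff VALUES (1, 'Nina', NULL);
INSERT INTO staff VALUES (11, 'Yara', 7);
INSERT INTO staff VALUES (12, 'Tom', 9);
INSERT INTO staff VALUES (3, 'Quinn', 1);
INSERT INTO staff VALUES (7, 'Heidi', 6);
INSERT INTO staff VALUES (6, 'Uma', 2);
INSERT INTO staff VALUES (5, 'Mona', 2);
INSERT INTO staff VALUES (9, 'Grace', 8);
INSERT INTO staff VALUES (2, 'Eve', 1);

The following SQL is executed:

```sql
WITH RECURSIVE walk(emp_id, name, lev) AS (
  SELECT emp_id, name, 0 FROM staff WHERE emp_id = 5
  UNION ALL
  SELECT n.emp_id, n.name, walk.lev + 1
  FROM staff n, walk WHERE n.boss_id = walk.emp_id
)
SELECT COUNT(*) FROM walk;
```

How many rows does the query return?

4

Base: emp_id=5 (Mona) at lev 0.
Iteration 1: rows with boss_id in {5} -> Raj (id 8, lev 1).
Iteration 2: rows with boss_id in {8} -> Grace (id 9, lev 2).
Iteration 3: rows with boss_id in {9} -> Tom (id 12, lev 3).
Iteration 4: no rows with boss_id in {12}; recursion stops.
Total rows emitted: 4.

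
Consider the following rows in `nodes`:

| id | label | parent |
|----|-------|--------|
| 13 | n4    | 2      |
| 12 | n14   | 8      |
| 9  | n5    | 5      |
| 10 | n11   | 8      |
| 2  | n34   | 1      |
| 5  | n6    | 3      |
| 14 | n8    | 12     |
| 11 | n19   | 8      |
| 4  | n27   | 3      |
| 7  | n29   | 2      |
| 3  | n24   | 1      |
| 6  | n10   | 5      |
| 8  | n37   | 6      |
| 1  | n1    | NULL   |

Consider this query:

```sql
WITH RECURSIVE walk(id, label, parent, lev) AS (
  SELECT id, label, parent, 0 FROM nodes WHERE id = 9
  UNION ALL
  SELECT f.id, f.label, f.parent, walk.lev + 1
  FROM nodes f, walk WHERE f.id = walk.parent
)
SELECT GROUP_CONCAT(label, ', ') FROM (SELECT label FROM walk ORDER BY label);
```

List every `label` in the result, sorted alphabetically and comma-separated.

Base: id=9 (n5), parent=5, lev 0.
Iteration 1: join on id=5 -> n6 (id 5, parent=3, lev 1).
Iteration 2: join on id=3 -> n24 (id 3, parent=1, lev 2).
Iteration 3: join on id=1 -> n1 (id 1, parent=NULL, lev 3).
Iteration 4: parent is NULL; no match; recursion stops.

n1, n24, n5, n6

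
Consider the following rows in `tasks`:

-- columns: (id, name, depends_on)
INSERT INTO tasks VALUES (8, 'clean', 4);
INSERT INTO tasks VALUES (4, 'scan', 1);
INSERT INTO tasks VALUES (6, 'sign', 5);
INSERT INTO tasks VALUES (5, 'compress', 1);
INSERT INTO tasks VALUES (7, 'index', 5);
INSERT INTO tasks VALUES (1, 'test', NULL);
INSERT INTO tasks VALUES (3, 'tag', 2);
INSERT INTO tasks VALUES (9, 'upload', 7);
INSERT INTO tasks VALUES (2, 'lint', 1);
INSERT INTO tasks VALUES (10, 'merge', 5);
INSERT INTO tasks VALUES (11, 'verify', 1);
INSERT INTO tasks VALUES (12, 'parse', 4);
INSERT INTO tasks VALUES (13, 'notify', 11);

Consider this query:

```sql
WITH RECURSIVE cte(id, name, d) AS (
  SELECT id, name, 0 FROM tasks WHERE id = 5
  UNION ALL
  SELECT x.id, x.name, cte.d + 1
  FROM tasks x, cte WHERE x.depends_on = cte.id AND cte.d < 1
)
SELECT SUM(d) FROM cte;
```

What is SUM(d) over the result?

Base: id=5 (compress) at d 0.
Iteration 1: rows with depends_on in {5} -> sign (id 6, d 1), index (id 7, d 1), merge (id 10, d 1).
Iteration 2: d < 1 fails for all current rows; recursion stops.
SUM(d) = 0 + 1 + 1 + 1 = 3.

3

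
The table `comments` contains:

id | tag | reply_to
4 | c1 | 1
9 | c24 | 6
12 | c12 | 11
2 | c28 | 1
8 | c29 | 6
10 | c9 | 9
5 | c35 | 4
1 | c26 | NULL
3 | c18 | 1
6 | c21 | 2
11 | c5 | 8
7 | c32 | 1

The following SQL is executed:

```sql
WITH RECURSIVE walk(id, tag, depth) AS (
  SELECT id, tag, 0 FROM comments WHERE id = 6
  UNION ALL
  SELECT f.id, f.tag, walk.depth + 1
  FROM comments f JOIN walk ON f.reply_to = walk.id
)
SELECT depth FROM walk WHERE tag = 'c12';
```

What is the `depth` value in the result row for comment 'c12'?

Base: id=6 (c21) at depth 0.
Iteration 1: rows with reply_to in {6} -> c29 (id 8, depth 1), c24 (id 9, depth 1).
Iteration 2: rows with reply_to in {8,9} -> c9 (id 10, depth 2), c5 (id 11, depth 2).
Iteration 3: rows with reply_to in {10,11} -> c12 (id 12, depth 3).
Iteration 4: no rows with reply_to in {12}; recursion stops.

3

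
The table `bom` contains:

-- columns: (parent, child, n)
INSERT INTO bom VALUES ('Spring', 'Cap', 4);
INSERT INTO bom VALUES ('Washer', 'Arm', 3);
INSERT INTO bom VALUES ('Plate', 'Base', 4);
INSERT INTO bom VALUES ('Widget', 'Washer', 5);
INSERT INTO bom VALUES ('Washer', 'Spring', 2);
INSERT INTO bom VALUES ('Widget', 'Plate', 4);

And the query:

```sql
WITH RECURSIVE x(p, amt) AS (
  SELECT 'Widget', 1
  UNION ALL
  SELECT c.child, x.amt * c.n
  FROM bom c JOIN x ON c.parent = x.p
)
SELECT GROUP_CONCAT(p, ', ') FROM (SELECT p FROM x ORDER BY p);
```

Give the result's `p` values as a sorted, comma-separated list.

Base: (Widget, amt=1).
Iteration 1: components of {Widget} -> Plate = 1*4 = 4, Washer = 1*5 = 5.
Iteration 2: components of {Plate,Washer} -> Arm = 5*3 = 15, Base = 4*4 = 16, Spring = 5*2 = 10.
Iteration 3: components of {Arm,Base,Spring} -> Cap = 10*4 = 40.
Iteration 4: no further components; recursion stops.

Arm, Base, Cap, Plate, Spring, Washer, Widget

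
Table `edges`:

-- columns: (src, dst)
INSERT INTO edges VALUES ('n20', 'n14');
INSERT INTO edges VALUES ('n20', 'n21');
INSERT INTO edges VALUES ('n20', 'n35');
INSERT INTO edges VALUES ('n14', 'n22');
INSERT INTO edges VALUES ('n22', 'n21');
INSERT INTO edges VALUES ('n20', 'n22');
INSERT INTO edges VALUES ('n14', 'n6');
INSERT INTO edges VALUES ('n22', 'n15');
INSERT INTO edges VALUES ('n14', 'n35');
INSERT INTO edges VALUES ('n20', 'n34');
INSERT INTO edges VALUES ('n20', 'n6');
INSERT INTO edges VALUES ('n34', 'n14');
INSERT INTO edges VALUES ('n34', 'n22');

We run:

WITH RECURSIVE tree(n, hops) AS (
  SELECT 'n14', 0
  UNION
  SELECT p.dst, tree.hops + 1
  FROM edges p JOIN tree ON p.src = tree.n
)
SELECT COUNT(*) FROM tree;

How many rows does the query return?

Base: (n14, hops=0).
Iteration 1: edges from {n14} -> (n22, hops=1), (n35, hops=1), (n6, hops=1).
Iteration 2: edges from {n22,n35,n6} -> (n15, hops=2), (n21, hops=2).
Iteration 3: no outgoing edges from {n15,n21}; recursion stops.
Total rows emitted: 6.

6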